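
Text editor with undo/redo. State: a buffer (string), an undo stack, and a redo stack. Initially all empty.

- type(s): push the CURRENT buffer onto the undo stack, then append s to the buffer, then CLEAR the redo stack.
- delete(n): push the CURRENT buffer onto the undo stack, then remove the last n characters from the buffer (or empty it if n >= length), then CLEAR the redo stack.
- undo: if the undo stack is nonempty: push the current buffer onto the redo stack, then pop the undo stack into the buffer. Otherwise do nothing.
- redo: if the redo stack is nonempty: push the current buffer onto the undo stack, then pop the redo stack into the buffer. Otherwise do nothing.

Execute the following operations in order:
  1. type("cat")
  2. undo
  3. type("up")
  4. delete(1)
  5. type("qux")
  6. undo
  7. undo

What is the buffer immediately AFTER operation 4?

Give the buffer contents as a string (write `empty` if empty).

After op 1 (type): buf='cat' undo_depth=1 redo_depth=0
After op 2 (undo): buf='(empty)' undo_depth=0 redo_depth=1
After op 3 (type): buf='up' undo_depth=1 redo_depth=0
After op 4 (delete): buf='u' undo_depth=2 redo_depth=0

Answer: u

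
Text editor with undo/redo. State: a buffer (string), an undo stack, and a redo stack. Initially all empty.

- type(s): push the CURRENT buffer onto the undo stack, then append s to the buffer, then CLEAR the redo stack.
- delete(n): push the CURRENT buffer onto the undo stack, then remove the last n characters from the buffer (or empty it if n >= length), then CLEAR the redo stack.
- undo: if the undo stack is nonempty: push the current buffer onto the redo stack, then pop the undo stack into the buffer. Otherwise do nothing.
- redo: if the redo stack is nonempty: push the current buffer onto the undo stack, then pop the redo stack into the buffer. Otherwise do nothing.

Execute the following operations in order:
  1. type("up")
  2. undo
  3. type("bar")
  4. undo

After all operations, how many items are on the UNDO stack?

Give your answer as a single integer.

After op 1 (type): buf='up' undo_depth=1 redo_depth=0
After op 2 (undo): buf='(empty)' undo_depth=0 redo_depth=1
After op 3 (type): buf='bar' undo_depth=1 redo_depth=0
After op 4 (undo): buf='(empty)' undo_depth=0 redo_depth=1

Answer: 0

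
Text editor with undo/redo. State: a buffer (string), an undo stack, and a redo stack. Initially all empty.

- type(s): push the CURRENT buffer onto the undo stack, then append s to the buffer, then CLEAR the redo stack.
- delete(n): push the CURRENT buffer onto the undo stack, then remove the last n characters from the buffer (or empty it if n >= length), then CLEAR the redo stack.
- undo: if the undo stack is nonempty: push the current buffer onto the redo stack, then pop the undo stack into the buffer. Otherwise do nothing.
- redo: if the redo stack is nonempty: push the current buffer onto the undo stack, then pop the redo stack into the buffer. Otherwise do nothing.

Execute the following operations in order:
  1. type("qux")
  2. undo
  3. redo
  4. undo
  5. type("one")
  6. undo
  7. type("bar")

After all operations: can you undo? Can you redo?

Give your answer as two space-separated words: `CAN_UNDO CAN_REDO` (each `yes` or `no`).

Answer: yes no

Derivation:
After op 1 (type): buf='qux' undo_depth=1 redo_depth=0
After op 2 (undo): buf='(empty)' undo_depth=0 redo_depth=1
After op 3 (redo): buf='qux' undo_depth=1 redo_depth=0
After op 4 (undo): buf='(empty)' undo_depth=0 redo_depth=1
After op 5 (type): buf='one' undo_depth=1 redo_depth=0
After op 6 (undo): buf='(empty)' undo_depth=0 redo_depth=1
After op 7 (type): buf='bar' undo_depth=1 redo_depth=0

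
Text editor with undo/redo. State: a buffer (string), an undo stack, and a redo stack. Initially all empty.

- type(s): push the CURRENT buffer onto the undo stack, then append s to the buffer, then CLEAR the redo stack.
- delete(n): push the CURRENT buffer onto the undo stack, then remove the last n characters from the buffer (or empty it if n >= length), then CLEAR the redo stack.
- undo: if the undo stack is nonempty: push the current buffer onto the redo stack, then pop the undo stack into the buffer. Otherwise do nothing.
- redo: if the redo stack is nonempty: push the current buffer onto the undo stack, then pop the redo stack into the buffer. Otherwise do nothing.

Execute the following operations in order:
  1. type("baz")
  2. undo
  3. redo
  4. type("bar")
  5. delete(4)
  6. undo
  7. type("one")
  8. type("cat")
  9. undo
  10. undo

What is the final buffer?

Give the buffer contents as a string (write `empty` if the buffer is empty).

After op 1 (type): buf='baz' undo_depth=1 redo_depth=0
After op 2 (undo): buf='(empty)' undo_depth=0 redo_depth=1
After op 3 (redo): buf='baz' undo_depth=1 redo_depth=0
After op 4 (type): buf='bazbar' undo_depth=2 redo_depth=0
After op 5 (delete): buf='ba' undo_depth=3 redo_depth=0
After op 6 (undo): buf='bazbar' undo_depth=2 redo_depth=1
After op 7 (type): buf='bazbarone' undo_depth=3 redo_depth=0
After op 8 (type): buf='bazbaronecat' undo_depth=4 redo_depth=0
After op 9 (undo): buf='bazbarone' undo_depth=3 redo_depth=1
After op 10 (undo): buf='bazbar' undo_depth=2 redo_depth=2

Answer: bazbar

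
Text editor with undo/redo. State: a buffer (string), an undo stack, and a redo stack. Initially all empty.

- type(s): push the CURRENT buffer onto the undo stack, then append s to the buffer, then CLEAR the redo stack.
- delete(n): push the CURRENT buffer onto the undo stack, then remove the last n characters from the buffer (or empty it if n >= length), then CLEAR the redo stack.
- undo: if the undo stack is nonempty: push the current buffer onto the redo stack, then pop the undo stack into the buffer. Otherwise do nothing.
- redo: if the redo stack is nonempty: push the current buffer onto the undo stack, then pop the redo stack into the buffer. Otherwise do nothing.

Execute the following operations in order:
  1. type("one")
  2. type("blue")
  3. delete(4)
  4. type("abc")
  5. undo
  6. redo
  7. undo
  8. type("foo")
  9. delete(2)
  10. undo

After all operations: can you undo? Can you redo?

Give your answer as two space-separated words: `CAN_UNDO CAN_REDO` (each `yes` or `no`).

Answer: yes yes

Derivation:
After op 1 (type): buf='one' undo_depth=1 redo_depth=0
After op 2 (type): buf='oneblue' undo_depth=2 redo_depth=0
After op 3 (delete): buf='one' undo_depth=3 redo_depth=0
After op 4 (type): buf='oneabc' undo_depth=4 redo_depth=0
After op 5 (undo): buf='one' undo_depth=3 redo_depth=1
After op 6 (redo): buf='oneabc' undo_depth=4 redo_depth=0
After op 7 (undo): buf='one' undo_depth=3 redo_depth=1
After op 8 (type): buf='onefoo' undo_depth=4 redo_depth=0
After op 9 (delete): buf='onef' undo_depth=5 redo_depth=0
After op 10 (undo): buf='onefoo' undo_depth=4 redo_depth=1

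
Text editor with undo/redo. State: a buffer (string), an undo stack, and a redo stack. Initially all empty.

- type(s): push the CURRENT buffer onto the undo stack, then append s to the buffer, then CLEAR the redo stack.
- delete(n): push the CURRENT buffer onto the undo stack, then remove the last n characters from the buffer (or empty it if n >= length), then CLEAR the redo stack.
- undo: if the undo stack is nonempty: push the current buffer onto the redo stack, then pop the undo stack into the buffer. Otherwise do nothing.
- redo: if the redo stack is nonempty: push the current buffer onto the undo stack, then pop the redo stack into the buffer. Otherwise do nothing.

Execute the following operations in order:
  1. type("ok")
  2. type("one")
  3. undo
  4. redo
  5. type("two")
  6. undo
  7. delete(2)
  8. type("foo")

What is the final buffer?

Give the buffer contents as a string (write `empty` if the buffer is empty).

After op 1 (type): buf='ok' undo_depth=1 redo_depth=0
After op 2 (type): buf='okone' undo_depth=2 redo_depth=0
After op 3 (undo): buf='ok' undo_depth=1 redo_depth=1
After op 4 (redo): buf='okone' undo_depth=2 redo_depth=0
After op 5 (type): buf='okonetwo' undo_depth=3 redo_depth=0
After op 6 (undo): buf='okone' undo_depth=2 redo_depth=1
After op 7 (delete): buf='oko' undo_depth=3 redo_depth=0
After op 8 (type): buf='okofoo' undo_depth=4 redo_depth=0

Answer: okofoo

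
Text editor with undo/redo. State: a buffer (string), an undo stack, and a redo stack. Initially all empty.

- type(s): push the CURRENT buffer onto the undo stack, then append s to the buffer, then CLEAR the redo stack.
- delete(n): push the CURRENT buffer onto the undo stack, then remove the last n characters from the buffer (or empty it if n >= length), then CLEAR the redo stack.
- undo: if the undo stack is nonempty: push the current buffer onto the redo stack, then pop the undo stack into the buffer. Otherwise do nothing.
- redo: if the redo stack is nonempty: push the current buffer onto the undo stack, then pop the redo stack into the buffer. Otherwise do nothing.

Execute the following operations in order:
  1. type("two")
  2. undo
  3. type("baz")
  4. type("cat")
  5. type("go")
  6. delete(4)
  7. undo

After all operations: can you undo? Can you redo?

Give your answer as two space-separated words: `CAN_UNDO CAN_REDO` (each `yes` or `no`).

After op 1 (type): buf='two' undo_depth=1 redo_depth=0
After op 2 (undo): buf='(empty)' undo_depth=0 redo_depth=1
After op 3 (type): buf='baz' undo_depth=1 redo_depth=0
After op 4 (type): buf='bazcat' undo_depth=2 redo_depth=0
After op 5 (type): buf='bazcatgo' undo_depth=3 redo_depth=0
After op 6 (delete): buf='bazc' undo_depth=4 redo_depth=0
After op 7 (undo): buf='bazcatgo' undo_depth=3 redo_depth=1

Answer: yes yes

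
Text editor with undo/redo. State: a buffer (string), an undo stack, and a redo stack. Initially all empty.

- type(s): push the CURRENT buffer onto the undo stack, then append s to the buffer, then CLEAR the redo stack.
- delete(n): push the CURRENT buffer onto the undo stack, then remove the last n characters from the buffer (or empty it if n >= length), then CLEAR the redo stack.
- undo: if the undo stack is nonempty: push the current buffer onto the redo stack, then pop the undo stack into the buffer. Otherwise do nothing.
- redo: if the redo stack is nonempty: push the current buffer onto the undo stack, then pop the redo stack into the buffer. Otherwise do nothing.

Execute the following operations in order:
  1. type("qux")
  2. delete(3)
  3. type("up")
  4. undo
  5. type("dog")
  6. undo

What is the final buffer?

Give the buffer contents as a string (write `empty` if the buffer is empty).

Answer: empty

Derivation:
After op 1 (type): buf='qux' undo_depth=1 redo_depth=0
After op 2 (delete): buf='(empty)' undo_depth=2 redo_depth=0
After op 3 (type): buf='up' undo_depth=3 redo_depth=0
After op 4 (undo): buf='(empty)' undo_depth=2 redo_depth=1
After op 5 (type): buf='dog' undo_depth=3 redo_depth=0
After op 6 (undo): buf='(empty)' undo_depth=2 redo_depth=1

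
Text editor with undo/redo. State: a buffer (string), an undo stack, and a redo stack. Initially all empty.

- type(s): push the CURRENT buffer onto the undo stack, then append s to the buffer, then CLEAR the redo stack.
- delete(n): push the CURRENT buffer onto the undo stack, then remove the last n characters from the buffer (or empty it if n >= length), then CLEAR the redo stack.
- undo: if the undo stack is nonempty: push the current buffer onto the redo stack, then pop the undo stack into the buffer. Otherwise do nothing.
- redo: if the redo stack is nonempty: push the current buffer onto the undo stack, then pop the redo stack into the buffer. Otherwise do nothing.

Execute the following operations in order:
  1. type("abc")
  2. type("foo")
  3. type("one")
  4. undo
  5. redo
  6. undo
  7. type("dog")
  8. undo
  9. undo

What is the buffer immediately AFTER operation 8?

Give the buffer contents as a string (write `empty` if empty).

After op 1 (type): buf='abc' undo_depth=1 redo_depth=0
After op 2 (type): buf='abcfoo' undo_depth=2 redo_depth=0
After op 3 (type): buf='abcfooone' undo_depth=3 redo_depth=0
After op 4 (undo): buf='abcfoo' undo_depth=2 redo_depth=1
After op 5 (redo): buf='abcfooone' undo_depth=3 redo_depth=0
After op 6 (undo): buf='abcfoo' undo_depth=2 redo_depth=1
After op 7 (type): buf='abcfoodog' undo_depth=3 redo_depth=0
After op 8 (undo): buf='abcfoo' undo_depth=2 redo_depth=1

Answer: abcfoo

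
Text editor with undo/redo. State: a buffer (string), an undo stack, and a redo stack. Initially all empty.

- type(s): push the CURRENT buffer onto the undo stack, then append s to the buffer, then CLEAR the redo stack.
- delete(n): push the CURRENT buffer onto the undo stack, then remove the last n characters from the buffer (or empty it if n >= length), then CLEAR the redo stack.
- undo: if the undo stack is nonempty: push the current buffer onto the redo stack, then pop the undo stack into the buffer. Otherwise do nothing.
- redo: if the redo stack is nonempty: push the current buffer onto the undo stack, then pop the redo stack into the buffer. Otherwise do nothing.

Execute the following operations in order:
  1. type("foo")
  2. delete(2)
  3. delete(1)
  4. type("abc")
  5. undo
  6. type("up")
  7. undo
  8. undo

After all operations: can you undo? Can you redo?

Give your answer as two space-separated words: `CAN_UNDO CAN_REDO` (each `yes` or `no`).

After op 1 (type): buf='foo' undo_depth=1 redo_depth=0
After op 2 (delete): buf='f' undo_depth=2 redo_depth=0
After op 3 (delete): buf='(empty)' undo_depth=3 redo_depth=0
After op 4 (type): buf='abc' undo_depth=4 redo_depth=0
After op 5 (undo): buf='(empty)' undo_depth=3 redo_depth=1
After op 6 (type): buf='up' undo_depth=4 redo_depth=0
After op 7 (undo): buf='(empty)' undo_depth=3 redo_depth=1
After op 8 (undo): buf='f' undo_depth=2 redo_depth=2

Answer: yes yes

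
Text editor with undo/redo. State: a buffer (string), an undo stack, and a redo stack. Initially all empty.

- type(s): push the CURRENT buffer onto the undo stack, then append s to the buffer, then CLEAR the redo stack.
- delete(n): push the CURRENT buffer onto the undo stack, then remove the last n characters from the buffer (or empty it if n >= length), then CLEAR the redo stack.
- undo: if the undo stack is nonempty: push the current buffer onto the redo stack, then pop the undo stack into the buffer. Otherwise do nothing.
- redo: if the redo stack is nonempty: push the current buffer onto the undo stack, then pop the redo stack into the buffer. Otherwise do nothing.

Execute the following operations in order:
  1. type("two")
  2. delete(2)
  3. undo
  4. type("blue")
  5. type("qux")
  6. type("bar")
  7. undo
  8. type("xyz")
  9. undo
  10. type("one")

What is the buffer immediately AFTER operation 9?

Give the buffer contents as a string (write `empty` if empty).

After op 1 (type): buf='two' undo_depth=1 redo_depth=0
After op 2 (delete): buf='t' undo_depth=2 redo_depth=0
After op 3 (undo): buf='two' undo_depth=1 redo_depth=1
After op 4 (type): buf='twoblue' undo_depth=2 redo_depth=0
After op 5 (type): buf='twobluequx' undo_depth=3 redo_depth=0
After op 6 (type): buf='twobluequxbar' undo_depth=4 redo_depth=0
After op 7 (undo): buf='twobluequx' undo_depth=3 redo_depth=1
After op 8 (type): buf='twobluequxxyz' undo_depth=4 redo_depth=0
After op 9 (undo): buf='twobluequx' undo_depth=3 redo_depth=1

Answer: twobluequx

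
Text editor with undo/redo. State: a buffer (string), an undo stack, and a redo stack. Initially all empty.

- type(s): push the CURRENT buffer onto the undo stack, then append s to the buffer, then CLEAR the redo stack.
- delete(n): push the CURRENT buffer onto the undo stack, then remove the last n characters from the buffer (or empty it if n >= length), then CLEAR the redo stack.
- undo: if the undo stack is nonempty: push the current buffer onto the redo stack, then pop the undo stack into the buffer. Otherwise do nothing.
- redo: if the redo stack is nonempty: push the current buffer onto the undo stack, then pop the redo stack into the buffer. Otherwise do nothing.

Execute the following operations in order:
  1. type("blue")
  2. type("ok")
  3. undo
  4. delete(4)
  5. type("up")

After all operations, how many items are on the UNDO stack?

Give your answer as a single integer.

After op 1 (type): buf='blue' undo_depth=1 redo_depth=0
After op 2 (type): buf='blueok' undo_depth=2 redo_depth=0
After op 3 (undo): buf='blue' undo_depth=1 redo_depth=1
After op 4 (delete): buf='(empty)' undo_depth=2 redo_depth=0
After op 5 (type): buf='up' undo_depth=3 redo_depth=0

Answer: 3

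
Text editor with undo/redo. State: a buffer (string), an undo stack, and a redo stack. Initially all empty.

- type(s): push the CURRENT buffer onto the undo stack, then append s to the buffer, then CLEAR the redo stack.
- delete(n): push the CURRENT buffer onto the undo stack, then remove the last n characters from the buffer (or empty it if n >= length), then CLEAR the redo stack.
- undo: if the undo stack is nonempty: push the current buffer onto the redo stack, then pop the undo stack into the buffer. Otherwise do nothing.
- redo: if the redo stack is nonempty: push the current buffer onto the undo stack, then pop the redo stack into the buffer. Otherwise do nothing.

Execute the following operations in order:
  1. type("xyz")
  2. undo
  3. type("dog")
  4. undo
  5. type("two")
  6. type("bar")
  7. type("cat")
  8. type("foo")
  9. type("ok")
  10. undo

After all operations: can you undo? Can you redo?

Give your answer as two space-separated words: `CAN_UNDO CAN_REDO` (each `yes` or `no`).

After op 1 (type): buf='xyz' undo_depth=1 redo_depth=0
After op 2 (undo): buf='(empty)' undo_depth=0 redo_depth=1
After op 3 (type): buf='dog' undo_depth=1 redo_depth=0
After op 4 (undo): buf='(empty)' undo_depth=0 redo_depth=1
After op 5 (type): buf='two' undo_depth=1 redo_depth=0
After op 6 (type): buf='twobar' undo_depth=2 redo_depth=0
After op 7 (type): buf='twobarcat' undo_depth=3 redo_depth=0
After op 8 (type): buf='twobarcatfoo' undo_depth=4 redo_depth=0
After op 9 (type): buf='twobarcatfoook' undo_depth=5 redo_depth=0
After op 10 (undo): buf='twobarcatfoo' undo_depth=4 redo_depth=1

Answer: yes yes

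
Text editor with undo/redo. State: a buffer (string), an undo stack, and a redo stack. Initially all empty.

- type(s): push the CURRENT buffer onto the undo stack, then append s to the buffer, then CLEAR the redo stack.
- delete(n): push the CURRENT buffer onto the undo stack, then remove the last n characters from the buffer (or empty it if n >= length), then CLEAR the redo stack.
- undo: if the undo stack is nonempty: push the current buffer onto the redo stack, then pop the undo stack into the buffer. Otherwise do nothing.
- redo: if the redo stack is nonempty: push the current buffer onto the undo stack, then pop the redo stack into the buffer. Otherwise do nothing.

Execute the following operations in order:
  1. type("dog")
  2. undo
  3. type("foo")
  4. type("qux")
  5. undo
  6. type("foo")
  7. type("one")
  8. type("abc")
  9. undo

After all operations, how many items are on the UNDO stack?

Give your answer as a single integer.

After op 1 (type): buf='dog' undo_depth=1 redo_depth=0
After op 2 (undo): buf='(empty)' undo_depth=0 redo_depth=1
After op 3 (type): buf='foo' undo_depth=1 redo_depth=0
After op 4 (type): buf='fooqux' undo_depth=2 redo_depth=0
After op 5 (undo): buf='foo' undo_depth=1 redo_depth=1
After op 6 (type): buf='foofoo' undo_depth=2 redo_depth=0
After op 7 (type): buf='foofooone' undo_depth=3 redo_depth=0
After op 8 (type): buf='foofoooneabc' undo_depth=4 redo_depth=0
After op 9 (undo): buf='foofooone' undo_depth=3 redo_depth=1

Answer: 3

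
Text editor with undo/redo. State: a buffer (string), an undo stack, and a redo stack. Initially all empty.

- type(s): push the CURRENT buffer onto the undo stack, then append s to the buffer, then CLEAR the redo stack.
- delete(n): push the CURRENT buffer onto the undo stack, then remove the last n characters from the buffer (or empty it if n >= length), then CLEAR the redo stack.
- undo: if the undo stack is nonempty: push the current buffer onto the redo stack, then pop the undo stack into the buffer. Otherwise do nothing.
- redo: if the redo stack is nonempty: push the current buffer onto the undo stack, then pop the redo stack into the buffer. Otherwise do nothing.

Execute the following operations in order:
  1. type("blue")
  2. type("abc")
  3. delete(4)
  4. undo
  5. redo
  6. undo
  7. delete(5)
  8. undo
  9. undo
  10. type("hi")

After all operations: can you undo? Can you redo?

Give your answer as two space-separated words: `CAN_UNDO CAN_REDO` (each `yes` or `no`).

Answer: yes no

Derivation:
After op 1 (type): buf='blue' undo_depth=1 redo_depth=0
After op 2 (type): buf='blueabc' undo_depth=2 redo_depth=0
After op 3 (delete): buf='blu' undo_depth=3 redo_depth=0
After op 4 (undo): buf='blueabc' undo_depth=2 redo_depth=1
After op 5 (redo): buf='blu' undo_depth=3 redo_depth=0
After op 6 (undo): buf='blueabc' undo_depth=2 redo_depth=1
After op 7 (delete): buf='bl' undo_depth=3 redo_depth=0
After op 8 (undo): buf='blueabc' undo_depth=2 redo_depth=1
After op 9 (undo): buf='blue' undo_depth=1 redo_depth=2
After op 10 (type): buf='bluehi' undo_depth=2 redo_depth=0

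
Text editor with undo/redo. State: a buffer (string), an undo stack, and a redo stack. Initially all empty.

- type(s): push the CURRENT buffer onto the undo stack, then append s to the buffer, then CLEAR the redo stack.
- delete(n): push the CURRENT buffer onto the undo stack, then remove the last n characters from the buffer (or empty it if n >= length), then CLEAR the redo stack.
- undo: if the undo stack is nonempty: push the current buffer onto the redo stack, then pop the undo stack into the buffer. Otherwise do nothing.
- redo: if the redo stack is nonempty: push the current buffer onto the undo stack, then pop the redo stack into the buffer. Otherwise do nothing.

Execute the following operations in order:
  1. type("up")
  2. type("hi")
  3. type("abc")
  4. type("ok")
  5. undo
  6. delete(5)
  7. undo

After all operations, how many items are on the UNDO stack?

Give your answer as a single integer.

Answer: 3

Derivation:
After op 1 (type): buf='up' undo_depth=1 redo_depth=0
After op 2 (type): buf='uphi' undo_depth=2 redo_depth=0
After op 3 (type): buf='uphiabc' undo_depth=3 redo_depth=0
After op 4 (type): buf='uphiabcok' undo_depth=4 redo_depth=0
After op 5 (undo): buf='uphiabc' undo_depth=3 redo_depth=1
After op 6 (delete): buf='up' undo_depth=4 redo_depth=0
After op 7 (undo): buf='uphiabc' undo_depth=3 redo_depth=1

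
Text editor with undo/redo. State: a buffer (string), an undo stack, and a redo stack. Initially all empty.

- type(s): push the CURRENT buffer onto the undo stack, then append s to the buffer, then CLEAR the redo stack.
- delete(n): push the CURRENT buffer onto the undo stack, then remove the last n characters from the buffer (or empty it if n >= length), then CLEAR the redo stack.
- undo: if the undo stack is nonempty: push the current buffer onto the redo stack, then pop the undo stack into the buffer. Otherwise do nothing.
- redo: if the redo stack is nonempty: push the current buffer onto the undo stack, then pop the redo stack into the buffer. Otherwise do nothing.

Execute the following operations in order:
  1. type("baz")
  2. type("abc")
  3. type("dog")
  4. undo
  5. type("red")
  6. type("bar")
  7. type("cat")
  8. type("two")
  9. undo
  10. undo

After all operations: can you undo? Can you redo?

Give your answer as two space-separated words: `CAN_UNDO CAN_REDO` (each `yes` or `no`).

After op 1 (type): buf='baz' undo_depth=1 redo_depth=0
After op 2 (type): buf='bazabc' undo_depth=2 redo_depth=0
After op 3 (type): buf='bazabcdog' undo_depth=3 redo_depth=0
After op 4 (undo): buf='bazabc' undo_depth=2 redo_depth=1
After op 5 (type): buf='bazabcred' undo_depth=3 redo_depth=0
After op 6 (type): buf='bazabcredbar' undo_depth=4 redo_depth=0
After op 7 (type): buf='bazabcredbarcat' undo_depth=5 redo_depth=0
After op 8 (type): buf='bazabcredbarcattwo' undo_depth=6 redo_depth=0
After op 9 (undo): buf='bazabcredbarcat' undo_depth=5 redo_depth=1
After op 10 (undo): buf='bazabcredbar' undo_depth=4 redo_depth=2

Answer: yes yes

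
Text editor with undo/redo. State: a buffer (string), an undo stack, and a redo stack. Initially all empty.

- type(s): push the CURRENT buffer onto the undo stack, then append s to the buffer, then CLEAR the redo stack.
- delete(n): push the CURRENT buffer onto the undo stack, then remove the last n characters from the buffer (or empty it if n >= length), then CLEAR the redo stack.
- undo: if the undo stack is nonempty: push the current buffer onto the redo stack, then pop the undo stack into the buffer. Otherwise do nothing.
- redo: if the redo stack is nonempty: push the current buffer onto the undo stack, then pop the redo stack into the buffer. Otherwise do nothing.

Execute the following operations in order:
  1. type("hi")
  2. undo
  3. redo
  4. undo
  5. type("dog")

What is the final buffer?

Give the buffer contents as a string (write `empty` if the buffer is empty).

Answer: dog

Derivation:
After op 1 (type): buf='hi' undo_depth=1 redo_depth=0
After op 2 (undo): buf='(empty)' undo_depth=0 redo_depth=1
After op 3 (redo): buf='hi' undo_depth=1 redo_depth=0
After op 4 (undo): buf='(empty)' undo_depth=0 redo_depth=1
After op 5 (type): buf='dog' undo_depth=1 redo_depth=0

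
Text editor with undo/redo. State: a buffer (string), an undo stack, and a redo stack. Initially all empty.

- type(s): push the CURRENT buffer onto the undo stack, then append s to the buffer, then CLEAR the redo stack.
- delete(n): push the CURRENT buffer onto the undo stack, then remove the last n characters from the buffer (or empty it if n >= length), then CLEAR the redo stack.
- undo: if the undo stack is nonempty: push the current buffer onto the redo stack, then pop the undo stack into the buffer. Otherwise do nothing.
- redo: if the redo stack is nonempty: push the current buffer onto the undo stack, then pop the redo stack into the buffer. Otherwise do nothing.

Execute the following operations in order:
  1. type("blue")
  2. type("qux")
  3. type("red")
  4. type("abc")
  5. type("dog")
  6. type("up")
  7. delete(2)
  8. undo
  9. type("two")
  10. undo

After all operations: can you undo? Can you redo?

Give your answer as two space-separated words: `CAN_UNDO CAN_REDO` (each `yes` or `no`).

Answer: yes yes

Derivation:
After op 1 (type): buf='blue' undo_depth=1 redo_depth=0
After op 2 (type): buf='bluequx' undo_depth=2 redo_depth=0
After op 3 (type): buf='bluequxred' undo_depth=3 redo_depth=0
After op 4 (type): buf='bluequxredabc' undo_depth=4 redo_depth=0
After op 5 (type): buf='bluequxredabcdog' undo_depth=5 redo_depth=0
After op 6 (type): buf='bluequxredabcdogup' undo_depth=6 redo_depth=0
After op 7 (delete): buf='bluequxredabcdog' undo_depth=7 redo_depth=0
After op 8 (undo): buf='bluequxredabcdogup' undo_depth=6 redo_depth=1
After op 9 (type): buf='bluequxredabcdoguptwo' undo_depth=7 redo_depth=0
After op 10 (undo): buf='bluequxredabcdogup' undo_depth=6 redo_depth=1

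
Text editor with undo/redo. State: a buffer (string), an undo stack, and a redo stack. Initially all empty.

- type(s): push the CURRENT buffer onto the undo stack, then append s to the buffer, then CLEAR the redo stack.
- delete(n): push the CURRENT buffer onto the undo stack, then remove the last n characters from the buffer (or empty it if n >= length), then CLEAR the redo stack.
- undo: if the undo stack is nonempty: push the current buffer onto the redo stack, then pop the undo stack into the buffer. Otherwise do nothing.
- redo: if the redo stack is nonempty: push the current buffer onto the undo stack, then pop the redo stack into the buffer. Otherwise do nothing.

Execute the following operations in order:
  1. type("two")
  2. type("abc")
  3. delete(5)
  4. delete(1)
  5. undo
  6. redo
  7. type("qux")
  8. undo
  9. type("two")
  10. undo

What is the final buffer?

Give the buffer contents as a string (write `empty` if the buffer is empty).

After op 1 (type): buf='two' undo_depth=1 redo_depth=0
After op 2 (type): buf='twoabc' undo_depth=2 redo_depth=0
After op 3 (delete): buf='t' undo_depth=3 redo_depth=0
After op 4 (delete): buf='(empty)' undo_depth=4 redo_depth=0
After op 5 (undo): buf='t' undo_depth=3 redo_depth=1
After op 6 (redo): buf='(empty)' undo_depth=4 redo_depth=0
After op 7 (type): buf='qux' undo_depth=5 redo_depth=0
After op 8 (undo): buf='(empty)' undo_depth=4 redo_depth=1
After op 9 (type): buf='two' undo_depth=5 redo_depth=0
After op 10 (undo): buf='(empty)' undo_depth=4 redo_depth=1

Answer: empty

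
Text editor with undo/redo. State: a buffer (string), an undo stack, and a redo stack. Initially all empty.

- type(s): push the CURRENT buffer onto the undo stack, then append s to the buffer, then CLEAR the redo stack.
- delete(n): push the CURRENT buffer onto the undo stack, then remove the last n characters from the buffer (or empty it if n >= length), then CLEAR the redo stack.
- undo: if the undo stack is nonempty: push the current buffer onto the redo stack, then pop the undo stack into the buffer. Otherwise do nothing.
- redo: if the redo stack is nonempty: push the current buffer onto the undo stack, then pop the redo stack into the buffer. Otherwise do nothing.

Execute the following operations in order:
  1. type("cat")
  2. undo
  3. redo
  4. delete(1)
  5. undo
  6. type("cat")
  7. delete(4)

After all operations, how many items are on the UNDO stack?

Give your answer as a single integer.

Answer: 3

Derivation:
After op 1 (type): buf='cat' undo_depth=1 redo_depth=0
After op 2 (undo): buf='(empty)' undo_depth=0 redo_depth=1
After op 3 (redo): buf='cat' undo_depth=1 redo_depth=0
After op 4 (delete): buf='ca' undo_depth=2 redo_depth=0
After op 5 (undo): buf='cat' undo_depth=1 redo_depth=1
After op 6 (type): buf='catcat' undo_depth=2 redo_depth=0
After op 7 (delete): buf='ca' undo_depth=3 redo_depth=0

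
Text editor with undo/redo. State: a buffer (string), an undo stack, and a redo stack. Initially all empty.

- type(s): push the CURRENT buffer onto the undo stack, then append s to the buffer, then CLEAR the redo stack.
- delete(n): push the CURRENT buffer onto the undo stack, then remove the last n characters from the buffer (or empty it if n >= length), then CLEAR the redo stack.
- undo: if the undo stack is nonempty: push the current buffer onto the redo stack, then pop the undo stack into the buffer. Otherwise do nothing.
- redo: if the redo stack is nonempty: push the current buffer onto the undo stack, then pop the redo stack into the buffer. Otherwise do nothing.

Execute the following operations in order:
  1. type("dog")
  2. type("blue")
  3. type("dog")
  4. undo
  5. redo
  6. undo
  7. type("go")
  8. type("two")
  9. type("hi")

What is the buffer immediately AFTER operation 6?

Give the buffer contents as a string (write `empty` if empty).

After op 1 (type): buf='dog' undo_depth=1 redo_depth=0
After op 2 (type): buf='dogblue' undo_depth=2 redo_depth=0
After op 3 (type): buf='dogbluedog' undo_depth=3 redo_depth=0
After op 4 (undo): buf='dogblue' undo_depth=2 redo_depth=1
After op 5 (redo): buf='dogbluedog' undo_depth=3 redo_depth=0
After op 6 (undo): buf='dogblue' undo_depth=2 redo_depth=1

Answer: dogblue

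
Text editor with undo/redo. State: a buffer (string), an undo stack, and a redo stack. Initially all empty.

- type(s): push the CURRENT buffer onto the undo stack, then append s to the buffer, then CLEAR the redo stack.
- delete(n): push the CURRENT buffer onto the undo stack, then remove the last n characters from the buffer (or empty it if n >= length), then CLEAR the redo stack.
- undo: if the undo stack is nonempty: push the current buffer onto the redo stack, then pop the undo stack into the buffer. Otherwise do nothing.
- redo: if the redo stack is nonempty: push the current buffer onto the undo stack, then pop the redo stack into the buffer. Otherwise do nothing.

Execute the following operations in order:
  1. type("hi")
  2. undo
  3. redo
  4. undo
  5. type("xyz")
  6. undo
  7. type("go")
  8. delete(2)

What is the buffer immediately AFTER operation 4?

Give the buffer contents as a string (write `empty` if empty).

Answer: empty

Derivation:
After op 1 (type): buf='hi' undo_depth=1 redo_depth=0
After op 2 (undo): buf='(empty)' undo_depth=0 redo_depth=1
After op 3 (redo): buf='hi' undo_depth=1 redo_depth=0
After op 4 (undo): buf='(empty)' undo_depth=0 redo_depth=1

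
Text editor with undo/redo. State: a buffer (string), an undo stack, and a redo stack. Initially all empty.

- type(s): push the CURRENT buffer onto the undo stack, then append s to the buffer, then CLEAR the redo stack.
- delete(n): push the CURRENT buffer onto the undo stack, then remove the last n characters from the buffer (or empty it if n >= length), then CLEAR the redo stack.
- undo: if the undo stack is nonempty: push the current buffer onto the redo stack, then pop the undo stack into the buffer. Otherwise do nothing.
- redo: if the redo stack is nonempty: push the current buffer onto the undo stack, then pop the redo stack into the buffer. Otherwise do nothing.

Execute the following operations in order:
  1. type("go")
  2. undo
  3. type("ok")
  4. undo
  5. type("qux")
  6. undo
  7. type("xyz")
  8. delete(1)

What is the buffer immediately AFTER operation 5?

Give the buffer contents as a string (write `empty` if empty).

Answer: qux

Derivation:
After op 1 (type): buf='go' undo_depth=1 redo_depth=0
After op 2 (undo): buf='(empty)' undo_depth=0 redo_depth=1
After op 3 (type): buf='ok' undo_depth=1 redo_depth=0
After op 4 (undo): buf='(empty)' undo_depth=0 redo_depth=1
After op 5 (type): buf='qux' undo_depth=1 redo_depth=0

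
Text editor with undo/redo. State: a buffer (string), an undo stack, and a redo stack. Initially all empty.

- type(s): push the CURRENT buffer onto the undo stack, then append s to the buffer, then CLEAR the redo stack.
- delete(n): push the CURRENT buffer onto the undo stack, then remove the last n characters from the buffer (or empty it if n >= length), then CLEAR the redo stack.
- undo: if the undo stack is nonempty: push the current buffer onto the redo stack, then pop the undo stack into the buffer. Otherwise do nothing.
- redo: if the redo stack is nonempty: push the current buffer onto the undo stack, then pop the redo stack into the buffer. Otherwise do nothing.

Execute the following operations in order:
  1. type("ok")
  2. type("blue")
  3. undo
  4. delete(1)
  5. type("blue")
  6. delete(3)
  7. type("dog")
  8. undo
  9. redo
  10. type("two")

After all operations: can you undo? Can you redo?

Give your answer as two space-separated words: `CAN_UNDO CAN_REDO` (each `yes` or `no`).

Answer: yes no

Derivation:
After op 1 (type): buf='ok' undo_depth=1 redo_depth=0
After op 2 (type): buf='okblue' undo_depth=2 redo_depth=0
After op 3 (undo): buf='ok' undo_depth=1 redo_depth=1
After op 4 (delete): buf='o' undo_depth=2 redo_depth=0
After op 5 (type): buf='oblue' undo_depth=3 redo_depth=0
After op 6 (delete): buf='ob' undo_depth=4 redo_depth=0
After op 7 (type): buf='obdog' undo_depth=5 redo_depth=0
After op 8 (undo): buf='ob' undo_depth=4 redo_depth=1
After op 9 (redo): buf='obdog' undo_depth=5 redo_depth=0
After op 10 (type): buf='obdogtwo' undo_depth=6 redo_depth=0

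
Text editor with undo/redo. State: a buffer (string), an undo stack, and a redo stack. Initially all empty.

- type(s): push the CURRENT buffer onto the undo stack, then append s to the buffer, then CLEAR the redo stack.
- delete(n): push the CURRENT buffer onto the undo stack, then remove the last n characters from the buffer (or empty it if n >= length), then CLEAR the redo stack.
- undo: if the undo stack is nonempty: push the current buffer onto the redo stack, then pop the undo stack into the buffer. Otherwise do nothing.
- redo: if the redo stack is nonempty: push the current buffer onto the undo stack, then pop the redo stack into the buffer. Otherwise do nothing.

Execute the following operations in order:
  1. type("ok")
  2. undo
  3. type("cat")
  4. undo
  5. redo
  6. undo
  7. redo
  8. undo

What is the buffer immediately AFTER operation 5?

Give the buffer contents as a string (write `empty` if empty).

Answer: cat

Derivation:
After op 1 (type): buf='ok' undo_depth=1 redo_depth=0
After op 2 (undo): buf='(empty)' undo_depth=0 redo_depth=1
After op 3 (type): buf='cat' undo_depth=1 redo_depth=0
After op 4 (undo): buf='(empty)' undo_depth=0 redo_depth=1
After op 5 (redo): buf='cat' undo_depth=1 redo_depth=0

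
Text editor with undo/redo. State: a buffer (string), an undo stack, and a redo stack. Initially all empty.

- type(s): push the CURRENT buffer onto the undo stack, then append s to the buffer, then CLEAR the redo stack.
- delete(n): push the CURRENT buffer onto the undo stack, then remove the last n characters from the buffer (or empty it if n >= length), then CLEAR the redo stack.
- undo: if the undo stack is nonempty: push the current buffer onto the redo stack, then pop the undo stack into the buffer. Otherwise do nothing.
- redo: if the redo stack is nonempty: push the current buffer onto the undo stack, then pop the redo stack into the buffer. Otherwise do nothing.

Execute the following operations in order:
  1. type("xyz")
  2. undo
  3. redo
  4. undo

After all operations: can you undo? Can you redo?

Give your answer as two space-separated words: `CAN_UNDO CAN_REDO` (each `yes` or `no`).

Answer: no yes

Derivation:
After op 1 (type): buf='xyz' undo_depth=1 redo_depth=0
After op 2 (undo): buf='(empty)' undo_depth=0 redo_depth=1
After op 3 (redo): buf='xyz' undo_depth=1 redo_depth=0
After op 4 (undo): buf='(empty)' undo_depth=0 redo_depth=1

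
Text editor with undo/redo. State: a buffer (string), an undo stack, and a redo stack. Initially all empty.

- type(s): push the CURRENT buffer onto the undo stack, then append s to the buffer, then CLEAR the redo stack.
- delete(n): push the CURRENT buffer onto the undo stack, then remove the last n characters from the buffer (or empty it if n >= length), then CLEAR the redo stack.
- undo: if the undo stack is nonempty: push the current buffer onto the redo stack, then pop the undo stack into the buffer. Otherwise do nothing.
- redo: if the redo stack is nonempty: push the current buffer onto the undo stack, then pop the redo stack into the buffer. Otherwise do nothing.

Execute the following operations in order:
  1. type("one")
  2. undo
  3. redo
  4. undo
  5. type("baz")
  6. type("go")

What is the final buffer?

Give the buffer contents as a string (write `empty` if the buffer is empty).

After op 1 (type): buf='one' undo_depth=1 redo_depth=0
After op 2 (undo): buf='(empty)' undo_depth=0 redo_depth=1
After op 3 (redo): buf='one' undo_depth=1 redo_depth=0
After op 4 (undo): buf='(empty)' undo_depth=0 redo_depth=1
After op 5 (type): buf='baz' undo_depth=1 redo_depth=0
After op 6 (type): buf='bazgo' undo_depth=2 redo_depth=0

Answer: bazgo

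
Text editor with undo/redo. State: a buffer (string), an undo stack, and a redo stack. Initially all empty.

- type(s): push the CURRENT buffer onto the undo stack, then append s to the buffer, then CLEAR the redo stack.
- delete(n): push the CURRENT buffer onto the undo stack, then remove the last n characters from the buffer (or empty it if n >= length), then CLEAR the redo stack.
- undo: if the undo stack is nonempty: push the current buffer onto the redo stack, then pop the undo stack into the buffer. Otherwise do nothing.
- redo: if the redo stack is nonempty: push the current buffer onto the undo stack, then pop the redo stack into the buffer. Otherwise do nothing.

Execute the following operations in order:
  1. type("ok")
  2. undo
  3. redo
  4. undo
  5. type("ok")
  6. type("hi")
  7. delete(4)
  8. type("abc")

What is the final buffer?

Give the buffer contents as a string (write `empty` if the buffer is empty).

Answer: abc

Derivation:
After op 1 (type): buf='ok' undo_depth=1 redo_depth=0
After op 2 (undo): buf='(empty)' undo_depth=0 redo_depth=1
After op 3 (redo): buf='ok' undo_depth=1 redo_depth=0
After op 4 (undo): buf='(empty)' undo_depth=0 redo_depth=1
After op 5 (type): buf='ok' undo_depth=1 redo_depth=0
After op 6 (type): buf='okhi' undo_depth=2 redo_depth=0
After op 7 (delete): buf='(empty)' undo_depth=3 redo_depth=0
After op 8 (type): buf='abc' undo_depth=4 redo_depth=0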